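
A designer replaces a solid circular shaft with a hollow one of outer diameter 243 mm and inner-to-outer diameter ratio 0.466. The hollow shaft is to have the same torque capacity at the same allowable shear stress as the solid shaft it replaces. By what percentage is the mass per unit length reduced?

19.2 %

Equal τ_max and T ⇒ the solid shaft needs d_s³ = d_o³(1−k⁴), so d_s = 243·(1−0.466⁴)^(1/3) = 239.1 mm.
Area ratio A_h/A_s = d_o²(1−k²)/d_s² = (1−k²)/(1−k⁴)^(2/3) = 0.8085.
Mass saving = 1 − 0.8085 = 19.2 %.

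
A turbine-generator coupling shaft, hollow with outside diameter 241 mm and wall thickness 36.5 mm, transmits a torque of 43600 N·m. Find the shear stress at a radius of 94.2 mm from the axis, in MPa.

J = π(d_o⁴ − d_i⁴)/32 = π(0.241⁴ − 0.168⁴)/32 = 2.530×10^-4 m⁴.
Shear stress varies linearly with radius: τ = T·r/J = 43600 × 0.0942 / 2.530×10^-4 = 1.624×10^7 Pa.

16.2 MPa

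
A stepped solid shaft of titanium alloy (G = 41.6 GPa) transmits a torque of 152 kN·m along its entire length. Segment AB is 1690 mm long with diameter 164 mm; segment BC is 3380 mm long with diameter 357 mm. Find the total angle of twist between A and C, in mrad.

94.7 mrad

J_AB = π(0.164)⁴/32 = 7.10×10^-5 m⁴; J_BC = π(0.357)⁴/32 = 1.59×10^-3 m⁴.
θ = (T/G)·Σ L_i/J_i = (152000/41.6×10⁹)·(1.69/7.10×10^-5 + 3.38/1.59×10^-3) = 0.09469 rad.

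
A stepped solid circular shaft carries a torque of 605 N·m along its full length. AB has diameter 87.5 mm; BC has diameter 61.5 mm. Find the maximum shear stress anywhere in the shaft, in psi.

Under the same torque, τ_max = 16T/(πd³) is largest where d is smallest — segment BC (d = 61.5 mm).
τ_max = 16·605.0/(π·(0.0615)³) = 1.325×10^7 Pa.

1920 psi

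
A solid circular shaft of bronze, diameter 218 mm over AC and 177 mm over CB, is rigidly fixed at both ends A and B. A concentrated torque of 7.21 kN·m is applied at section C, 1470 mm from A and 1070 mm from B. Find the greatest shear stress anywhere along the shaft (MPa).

2.48 MPa

Compatibility: T_A·a/J_AC = T_B·b/J_CB with T_A + T_B = T₀.
J_AC = 2.22×10^-4 m⁴, J_CB = 9.64×10^-5 m⁴, so T_A = T₀·(J_AC/a)/((J_AC/a)+(J_CB/b)) = 4515 N·m, T_B = 2695 N·m.
τ in each portion: τ_AC = 2.22×10^6 Pa, τ_CB = 2.48×10^6 Pa; maximum is in CB.
τ_max = T_CB·r/J = 2695·0.0885/9.64×10^-5 = 2.476×10^6 Pa.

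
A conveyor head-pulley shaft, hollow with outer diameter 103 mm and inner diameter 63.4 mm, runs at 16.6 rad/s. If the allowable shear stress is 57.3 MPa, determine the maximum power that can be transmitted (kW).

175 kW

J = π(d_o⁴ − d_i⁴)/32 = π(0.103⁴ − 0.0634⁴)/32 = 9.463×10^-6 m⁴.
T_max = τ_allow·J/r = 5.73×10^7 × 9.463×10^-6 / 0.0515 = 10530 N·m.
ω = 16.6 rad/s, so P_max = T_max·ω = 1.748×10^5 W.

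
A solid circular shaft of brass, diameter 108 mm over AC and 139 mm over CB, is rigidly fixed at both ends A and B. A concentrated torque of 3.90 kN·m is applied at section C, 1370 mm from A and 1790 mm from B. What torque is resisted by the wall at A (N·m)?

1260 N·m

Compatibility: T_A·a/J_AC = T_B·b/J_CB with T_A + T_B = T₀.
J_AC = 1.34×10^-5 m⁴, J_CB = 3.66×10^-5 m⁴, so T_A = T₀·(J_AC/a)/((J_AC/a)+(J_CB/b)) = 1258 N·m, T_B = 2642 N·m.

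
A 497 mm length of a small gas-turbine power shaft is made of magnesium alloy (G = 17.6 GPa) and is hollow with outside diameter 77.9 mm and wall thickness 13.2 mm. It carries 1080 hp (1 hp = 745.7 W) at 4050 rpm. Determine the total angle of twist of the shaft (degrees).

ω = 2π·4050/60 = 424.1 rad/s, so T = P/ω = 1080×745.7 / 424.1 = 1899 N·m.
J = π(d_o⁴ − d_i⁴)/32 = π(0.0779⁴ − 0.0515⁴)/32 = 2.925×10^-6 m⁴.
θ = T·L/(G·J) = 1899 × 0.497 / (17.6×10⁹ × 2.925×10^-6) = 0.01833 rad.

1.05°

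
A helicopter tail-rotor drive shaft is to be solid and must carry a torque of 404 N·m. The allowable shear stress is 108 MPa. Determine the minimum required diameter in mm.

For a solid shaft τ_max = 16T/(πd³), so d = (16T/(π τ_allow))^(1/3) = (16·404.0/(π·1.08×10^8))^(1/3) = 0.02671 m.

26.7 mm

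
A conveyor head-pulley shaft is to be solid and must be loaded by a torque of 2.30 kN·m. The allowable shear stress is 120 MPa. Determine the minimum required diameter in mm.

For a solid shaft τ_max = 16T/(πd³), so d = (16T/(π τ_allow))^(1/3) = (16·2300/(π·1.20×10^8))^(1/3) = 0.04604 m.

46.0 mm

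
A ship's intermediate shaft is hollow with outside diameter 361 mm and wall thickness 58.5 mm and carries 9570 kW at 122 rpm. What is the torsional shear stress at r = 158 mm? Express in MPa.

89.7 MPa

ω = 2π·122/60 = 12.78 rad/s, so T = P/ω = 9570×10³ / 12.78 = 749100 N·m.
J = π(d_o⁴ − d_i⁴)/32 = π(0.361⁴ − 0.244⁴)/32 = 1.319×10^-3 m⁴.
Shear stress varies linearly with radius: τ = T·r/J = 749100 × 0.158 / 1.319×10^-3 = 8.970×10^7 Pa.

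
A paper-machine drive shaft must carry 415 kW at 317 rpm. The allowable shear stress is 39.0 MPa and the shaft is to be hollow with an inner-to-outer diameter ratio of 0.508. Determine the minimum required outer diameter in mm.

120 mm

ω = 2π·317/60 = 33.20 rad/s, so T = P/ω = 415×10³ / 33.20 = 12500 N·m.
For a hollow shaft with d_i/d_o = 0.508: τ_max = 16T/(π d_o³ (1−k⁴)), so d_o = [16T/(π τ_allow (1−k⁴))]^(1/3) = [16·12500/(π·3.90×10^7·0.9334)]^(1/3) = 0.1205 m.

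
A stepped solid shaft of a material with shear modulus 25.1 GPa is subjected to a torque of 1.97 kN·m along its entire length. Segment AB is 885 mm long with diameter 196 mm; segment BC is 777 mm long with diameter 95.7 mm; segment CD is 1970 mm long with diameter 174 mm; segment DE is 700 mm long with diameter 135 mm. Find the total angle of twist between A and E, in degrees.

J_AB = π(0.196)⁴/32 = 1.45×10^-4 m⁴; J_BC = π(0.0957)⁴/32 = 8.23×10^-6 m⁴; J_CD = π(0.174)⁴/32 = 9.00×10^-5 m⁴; J_DE = π(0.135)⁴/32 = 3.26×10^-5 m⁴.
θ = (T/G)·Σ L_i/J_i = (1970/25.1×10⁹)·(0.885/1.45×10^-4 + 0.777/8.23×10^-6 + 1.97/9.00×10^-5 + 0.700/3.26×10^-5) = 0.01129 rad.

0.647°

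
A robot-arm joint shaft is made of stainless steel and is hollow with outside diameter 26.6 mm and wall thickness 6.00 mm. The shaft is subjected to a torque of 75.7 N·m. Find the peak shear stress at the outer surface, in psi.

J = π(d_o⁴ − d_i⁴)/32 = π(0.0266⁴ − 0.0146⁴)/32 = 4.469×10^-8 m⁴.
τ_max = T·r/J = 75.70 × 0.0133 / 4.469×10^-8 = 2.253×10^7 Pa.

3270 psi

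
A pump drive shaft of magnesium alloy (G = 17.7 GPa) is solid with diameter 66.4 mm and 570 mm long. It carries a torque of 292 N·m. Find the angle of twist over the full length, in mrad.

4.93 mrad

J = πd⁴/32 = π(0.0664)⁴/32 = 1.908×10^-6 m⁴.
θ = T·L/(G·J) = 292.0 × 0.570 / (17.7×10⁹ × 1.908×10^-6) = 4.927×10^-3 rad.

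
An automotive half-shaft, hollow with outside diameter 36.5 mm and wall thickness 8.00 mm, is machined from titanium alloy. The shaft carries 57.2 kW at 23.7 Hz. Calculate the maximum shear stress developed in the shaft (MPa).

ω = 2π·23.7 = 148.9 rad/s, so T = P/ω = 57.2×10³ / 148.9 = 384.1 N·m.
J = π(d_o⁴ − d_i⁴)/32 = π(0.0365⁴ − 0.0205⁴)/32 = 1.569×10^-7 m⁴.
τ_max = T·r/J = 384.1 × 0.0182 / 1.569×10^-7 = 4.468×10^7 Pa.

44.7 MPa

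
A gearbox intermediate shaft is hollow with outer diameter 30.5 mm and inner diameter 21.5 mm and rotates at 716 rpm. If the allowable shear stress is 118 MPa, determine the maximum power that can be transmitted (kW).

J = π(d_o⁴ − d_i⁴)/32 = π(0.0305⁴ − 0.0215⁴)/32 = 6.398×10^-8 m⁴.
T_max = τ_allow·J/r = 1.18×10^8 × 6.398×10^-8 / 0.0152 = 495.1 N·m.
ω = 2π·716/60 = 74.98 rad/s, so P_max = T_max·ω = 3.712×10^4 W.

37.1 kW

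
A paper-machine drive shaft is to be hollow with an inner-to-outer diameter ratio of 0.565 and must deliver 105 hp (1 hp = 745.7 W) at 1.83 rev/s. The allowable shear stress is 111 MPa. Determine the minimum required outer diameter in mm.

70.3 mm

ω = 2π·1.83 = 11.50 rad/s, so T = P/ω = 105×745.7 / 11.50 = 6810 N·m.
For a hollow shaft with d_i/d_o = 0.565: τ_max = 16T/(π d_o³ (1−k⁴)), so d_o = [16T/(π τ_allow (1−k⁴))]^(1/3) = [16·6810/(π·1.11×10^8·0.8981)]^(1/3) = 0.07033 m.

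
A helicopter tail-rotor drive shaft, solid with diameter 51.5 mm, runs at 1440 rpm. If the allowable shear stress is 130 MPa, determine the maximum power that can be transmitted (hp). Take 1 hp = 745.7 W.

705 hp

J = πd⁴/32 = π(0.0515)⁴/32 = 6.906×10^-7 m⁴.
T_max = τ_allow·J/r = 1.30×10^8 × 6.906×10^-7 / 0.0257 = 3487 N·m.
ω = 2π·1440/60 = 150.8 rad/s, so P_max = T_max·ω = 5.258×10^5 W.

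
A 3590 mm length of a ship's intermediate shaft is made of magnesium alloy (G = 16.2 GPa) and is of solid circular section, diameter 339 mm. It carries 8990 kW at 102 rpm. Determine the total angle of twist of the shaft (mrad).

144 mrad

ω = 2π·102/60 = 10.68 rad/s, so T = P/ω = 8990×10³ / 10.68 = 841600 N·m.
J = πd⁴/32 = π(0.339)⁴/32 = 1.297×10^-3 m⁴.
θ = T·L/(G·J) = 841600 × 3.59 / (16.2×10⁹ × 1.297×10^-3) = 0.1439 rad.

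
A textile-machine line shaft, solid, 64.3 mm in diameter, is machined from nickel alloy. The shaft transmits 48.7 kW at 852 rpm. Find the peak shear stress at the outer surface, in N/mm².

10.5 N/mm²

ω = 2π·852/60 = 89.22 rad/s, so T = P/ω = 48.7×10³ / 89.22 = 545.8 N·m.
J = πd⁴/32 = π(0.0643)⁴/32 = 1.678×10^-6 m⁴.
τ_max = T·r/J = 545.8 × 0.0321 / 1.678×10^-6 = 1.046×10^7 Pa.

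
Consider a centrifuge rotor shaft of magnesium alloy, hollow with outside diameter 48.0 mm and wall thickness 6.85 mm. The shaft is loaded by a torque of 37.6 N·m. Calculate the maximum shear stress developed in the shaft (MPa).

2.34 MPa

J = π(d_o⁴ − d_i⁴)/32 = π(0.0480⁴ − 0.0343⁴)/32 = 3.853×10^-7 m⁴.
τ_max = T·r/J = 37.60 × 0.0240 / 3.853×10^-7 = 2.342×10^6 Pa.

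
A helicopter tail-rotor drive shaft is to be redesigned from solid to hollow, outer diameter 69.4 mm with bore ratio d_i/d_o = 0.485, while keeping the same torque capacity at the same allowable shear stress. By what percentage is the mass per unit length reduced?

20.6 %

Equal τ_max and T ⇒ the solid shaft needs d_s³ = d_o³(1−k⁴), so d_s = 69.4·(1−0.485⁴)^(1/3) = 68.10 mm.
Area ratio A_h/A_s = d_o²(1−k²)/d_s² = (1−k²)/(1−k⁴)^(2/3) = 0.7944.
Mass saving = 1 − 0.7944 = 20.6 %.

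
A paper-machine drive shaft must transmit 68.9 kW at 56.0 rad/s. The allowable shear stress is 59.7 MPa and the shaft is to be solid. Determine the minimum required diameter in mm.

ω = 56.0 rad/s, so T = P/ω = 68.9×10³ / 56.00 = 1230 N·m.
For a solid shaft τ_max = 16T/(πd³), so d = (16T/(π τ_allow))^(1/3) = (16·1230/(π·5.97×10^7))^(1/3) = 0.04717 m.

47.2 mm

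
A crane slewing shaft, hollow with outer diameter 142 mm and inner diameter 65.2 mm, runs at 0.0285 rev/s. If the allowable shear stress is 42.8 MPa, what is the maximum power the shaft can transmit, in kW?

4.12 kW

J = π(d_o⁴ − d_i⁴)/32 = π(0.142⁴ − 0.0652⁴)/32 = 3.814×10^-5 m⁴.
T_max = τ_allow·J/r = 4.28×10^7 × 3.814×10^-5 / 0.0710 = 22990 N·m.
ω = 2π·0.0285 = 0.1791 rad/s, so P_max = T_max·ω = 4117 W.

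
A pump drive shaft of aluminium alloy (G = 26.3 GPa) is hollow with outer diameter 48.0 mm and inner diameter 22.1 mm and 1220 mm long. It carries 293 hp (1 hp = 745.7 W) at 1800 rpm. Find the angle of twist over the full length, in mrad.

108 mrad

ω = 2π·1800/60 = 188.5 rad/s, so T = P/ω = 293×745.7 / 188.5 = 1159 N·m.
J = π(d_o⁴ − d_i⁴)/32 = π(0.0480⁴ − 0.0221⁴)/32 = 4.977×10^-7 m⁴.
θ = T·L/(G·J) = 1159 × 1.22 / (26.3×10⁹ × 4.977×10^-7) = 0.1080 rad.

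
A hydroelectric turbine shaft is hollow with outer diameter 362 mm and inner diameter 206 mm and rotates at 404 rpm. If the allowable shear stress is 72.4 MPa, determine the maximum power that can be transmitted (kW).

25500 kW

J = π(d_o⁴ − d_i⁴)/32 = π(0.362⁴ − 0.206⁴)/32 = 1.509×10^-3 m⁴.
T_max = τ_allow·J/r = 7.24×10^7 × 1.509×10^-3 / 0.181 = 603600 N·m.
ω = 2π·404/60 = 42.31 rad/s, so P_max = T_max·ω = 2.554×10^7 W.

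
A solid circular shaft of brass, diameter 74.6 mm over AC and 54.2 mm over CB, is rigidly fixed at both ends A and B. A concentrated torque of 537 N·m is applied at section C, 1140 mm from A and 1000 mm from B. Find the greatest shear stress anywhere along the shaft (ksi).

Compatibility: T_A·a/J_AC = T_B·b/J_CB with T_A + T_B = T₀.
J_AC = 3.04×10^-6 m⁴, J_CB = 8.47×10^-7 m⁴, so T_A = T₀·(J_AC/a)/((J_AC/a)+(J_CB/b)) = 407.5 N·m, T_B = 129.5 N·m.
τ in each portion: τ_AC = 5.00×10^6 Pa, τ_CB = 4.14×10^6 Pa; maximum is in AC.
τ_max = T_AC·r/J = 407.5·0.0373/3.04×10^-6 = 5.000×10^6 Pa.

0.725 ksi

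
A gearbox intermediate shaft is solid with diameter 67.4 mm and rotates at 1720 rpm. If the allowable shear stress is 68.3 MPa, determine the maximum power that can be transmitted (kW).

740 kW

J = πd⁴/32 = π(0.0674)⁴/32 = 2.026×10^-6 m⁴.
T_max = τ_allow·J/r = 6.83×10^7 × 2.026×10^-6 / 0.0337 = 4106 N·m.
ω = 2π·1720/60 = 180.1 rad/s, so P_max = T_max·ω = 7.396×10^5 W.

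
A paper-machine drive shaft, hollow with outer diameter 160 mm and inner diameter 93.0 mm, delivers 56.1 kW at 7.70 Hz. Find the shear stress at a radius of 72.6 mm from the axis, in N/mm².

ω = 2π·7.70 = 48.38 rad/s, so T = P/ω = 56.1×10³ / 48.38 = 1160 N·m.
J = π(d_o⁴ − d_i⁴)/32 = π(0.160⁴ − 0.0930⁴)/32 = 5.700×10^-5 m⁴.
Shear stress varies linearly with radius: τ = T·r/J = 1160 × 0.0726 / 5.700×10^-5 = 1.477×10^6 Pa.

1.48 N/mm²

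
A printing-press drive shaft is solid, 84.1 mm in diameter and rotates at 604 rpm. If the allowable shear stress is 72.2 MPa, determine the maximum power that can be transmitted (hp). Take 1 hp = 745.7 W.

J = πd⁴/32 = π(0.0841)⁴/32 = 4.911×10^-6 m⁴.
T_max = τ_allow·J/r = 7.22×10^7 × 4.911×10^-6 / 0.0420 = 8432 N·m.
ω = 2π·604/60 = 63.25 rad/s, so P_max = T_max·ω = 5.334×10^5 W.

715 hp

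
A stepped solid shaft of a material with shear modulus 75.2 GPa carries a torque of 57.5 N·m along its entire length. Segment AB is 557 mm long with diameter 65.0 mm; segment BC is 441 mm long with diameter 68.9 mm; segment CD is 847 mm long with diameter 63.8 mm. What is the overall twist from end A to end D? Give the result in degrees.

J_AB = π(0.0650)⁴/32 = 1.75×10^-6 m⁴; J_BC = π(0.0689)⁴/32 = 2.21×10^-6 m⁴; J_CD = π(0.0638)⁴/32 = 1.63×10^-6 m⁴.
θ = (T/G)·Σ L_i/J_i = (57.50/75.2×10⁹)·(0.557/1.75×10^-6 + 0.441/2.21×10^-6 + 0.847/1.63×10^-6) = 7.936×10^-4 rad.

0.0455°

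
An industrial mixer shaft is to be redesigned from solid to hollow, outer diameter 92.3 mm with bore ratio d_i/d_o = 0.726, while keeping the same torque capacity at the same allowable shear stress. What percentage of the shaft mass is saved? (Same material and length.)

Equal τ_max and T ⇒ the solid shaft needs d_s³ = d_o³(1−k⁴), so d_s = 92.3·(1−0.726⁴)^(1/3) = 82.81 mm.
Area ratio A_h/A_s = d_o²(1−k²)/d_s² = (1−k²)/(1−k⁴)^(2/3) = 0.5875.
Mass saving = 1 − 0.5875 = 41.2 %.

41.2 %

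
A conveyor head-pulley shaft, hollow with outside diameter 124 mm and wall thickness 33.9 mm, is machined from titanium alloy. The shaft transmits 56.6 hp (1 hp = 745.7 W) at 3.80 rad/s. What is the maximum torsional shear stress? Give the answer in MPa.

31.0 MPa

ω = 3.80 rad/s, so T = P/ω = 56.6×745.7 / 3.800 = 11110 N·m.
J = π(d_o⁴ − d_i⁴)/32 = π(0.124⁴ − 0.0562⁴)/32 = 2.223×10^-5 m⁴.
τ_max = T·r/J = 11110 × 0.0620 / 2.223×10^-5 = 3.098×10^7 Pa.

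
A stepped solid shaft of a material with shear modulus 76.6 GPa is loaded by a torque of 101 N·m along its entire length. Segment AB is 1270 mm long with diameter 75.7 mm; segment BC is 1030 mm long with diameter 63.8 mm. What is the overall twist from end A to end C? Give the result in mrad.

J_AB = π(0.0757)⁴/32 = 3.22×10^-6 m⁴; J_BC = π(0.0638)⁴/32 = 1.63×10^-6 m⁴.
θ = (T/G)·Σ L_i/J_i = (101.0/76.6×10⁹)·(1.27/3.22×10^-6 + 1.03/1.63×10^-6) = 1.354×10^-3 rad.

1.35 mrad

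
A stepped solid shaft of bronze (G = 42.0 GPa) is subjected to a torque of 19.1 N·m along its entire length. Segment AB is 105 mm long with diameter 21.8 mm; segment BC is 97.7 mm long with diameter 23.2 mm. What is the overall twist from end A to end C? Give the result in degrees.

0.213°

J_AB = π(0.0218)⁴/32 = 2.22×10^-8 m⁴; J_BC = π(0.0232)⁴/32 = 2.84×10^-8 m⁴.
θ = (T/G)·Σ L_i/J_i = (19.10/42.0×10⁹)·(0.105/2.22×10^-8 + 0.0977/2.84×10^-8) = 3.716×10^-3 rad.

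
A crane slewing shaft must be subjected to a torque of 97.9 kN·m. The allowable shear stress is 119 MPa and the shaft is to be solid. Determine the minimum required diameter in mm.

161 mm

For a solid shaft τ_max = 16T/(πd³), so d = (16T/(π τ_allow))^(1/3) = (16·97900/(π·1.19×10^8))^(1/3) = 0.1612 m.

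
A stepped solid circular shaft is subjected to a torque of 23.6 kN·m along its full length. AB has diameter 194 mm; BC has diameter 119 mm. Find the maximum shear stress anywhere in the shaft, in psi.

Under the same torque, τ_max = 16T/(πd³) is largest where d is smallest — segment BC (d = 119 mm).
τ_max = 16·23600/(π·(0.119)³) = 7.132×10^7 Pa.

10300 psi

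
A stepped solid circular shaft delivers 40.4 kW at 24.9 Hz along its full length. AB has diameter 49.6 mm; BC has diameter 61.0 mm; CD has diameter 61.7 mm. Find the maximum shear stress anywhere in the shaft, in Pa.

ω = 2π·24.9 = 156.5 rad/s, so T = P/ω = 40.4×10³ / 156.5 = 258.2 N·m.
Under the same torque, τ_max = 16T/(πd³) is largest where d is smallest — segment AB (d = 49.6 mm).
τ_max = 16·258.2/(π·(0.0496)³) = 1.078×10^7 Pa.

1.08e7 Pa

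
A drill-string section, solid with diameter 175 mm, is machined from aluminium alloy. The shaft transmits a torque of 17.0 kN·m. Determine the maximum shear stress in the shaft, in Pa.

1.62e7 Pa

J = πd⁴/32 = π(0.175)⁴/32 = 9.208×10^-5 m⁴.
τ_max = T·r/J = 17000 × 0.0875 / 9.208×10^-5 = 1.615×10^7 Pa.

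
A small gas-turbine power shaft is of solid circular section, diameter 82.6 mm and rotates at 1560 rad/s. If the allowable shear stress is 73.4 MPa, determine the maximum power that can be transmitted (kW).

J = πd⁴/32 = π(0.0826)⁴/32 = 4.570×10^-6 m⁴.
T_max = τ_allow·J/r = 7.34×10^7 × 4.570×10^-6 / 0.0413 = 8122 N·m.
ω = 1560 rad/s, so P_max = T_max·ω = 1.267×10^7 W.

12700 kW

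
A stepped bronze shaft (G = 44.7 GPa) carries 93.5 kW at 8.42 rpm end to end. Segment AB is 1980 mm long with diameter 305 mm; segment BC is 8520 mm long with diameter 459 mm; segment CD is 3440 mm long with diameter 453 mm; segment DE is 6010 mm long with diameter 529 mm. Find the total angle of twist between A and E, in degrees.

0.802°

ω = 2π·8.42/60 = 0.8817 rad/s, so T = P/ω = 93.5×10³ / 0.8817 = 106000 N·m.
J_AB = π(0.305)⁴/32 = 8.50×10^-4 m⁴; J_BC = π(0.459)⁴/32 = 4.36×10^-3 m⁴; J_CD = π(0.453)⁴/32 = 4.13×10^-3 m⁴; J_DE = π(0.529)⁴/32 = 7.69×10^-3 m⁴.
θ = (T/G)·Σ L_i/J_i = (106000/44.7×10⁹)·(1.98/8.50×10^-4 + 8.52/4.36×10^-3 + 3.44/4.13×10^-3 + 6.01/7.69×10^-3) = 0.01400 rad.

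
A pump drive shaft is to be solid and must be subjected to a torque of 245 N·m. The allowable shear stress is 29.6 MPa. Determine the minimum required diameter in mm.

For a solid shaft τ_max = 16T/(πd³), so d = (16T/(π τ_allow))^(1/3) = (16·245.0/(π·2.96×10^7))^(1/3) = 0.03480 m.

34.8 mm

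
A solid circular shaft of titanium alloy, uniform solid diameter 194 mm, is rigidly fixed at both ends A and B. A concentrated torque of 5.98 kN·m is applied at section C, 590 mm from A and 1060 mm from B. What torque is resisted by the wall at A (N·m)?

3840 N·m

With uniform GJ and both ends fixed, compatibility θ_AC = θ_CB gives T_A·a = T_B·b, together with T_A + T_B = T₀.
T_A = T₀·b/(a+b) = 5980·1060/1650 = 3842 N·m; T_B = 2138 N·m.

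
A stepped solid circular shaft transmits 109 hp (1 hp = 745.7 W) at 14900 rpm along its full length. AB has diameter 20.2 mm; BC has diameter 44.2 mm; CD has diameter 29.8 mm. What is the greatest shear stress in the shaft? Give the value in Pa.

ω = 2π·14900/60 = 1560 rad/s, so T = P/ω = 109×745.7 / 1560 = 52.09 N·m.
Under the same torque, τ_max = 16T/(πd³) is largest where d is smallest — segment AB (d = 20.2 mm).
τ_max = 16·52.09/(π·(0.0202)³) = 3.219×10^7 Pa.

3.22e7 Pa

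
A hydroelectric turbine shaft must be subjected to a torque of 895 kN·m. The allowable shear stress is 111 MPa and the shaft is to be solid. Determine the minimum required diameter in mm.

345 mm

For a solid shaft τ_max = 16T/(πd³), so d = (16T/(π τ_allow))^(1/3) = (16·895000/(π·1.11×10^8))^(1/3) = 0.3450 m.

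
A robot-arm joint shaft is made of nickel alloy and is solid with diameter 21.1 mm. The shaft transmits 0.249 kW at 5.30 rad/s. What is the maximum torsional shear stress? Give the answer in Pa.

2.55e7 Pa

ω = 5.30 rad/s, so T = P/ω = 0.249×10³ / 5.300 = 46.98 N·m.
J = πd⁴/32 = π(0.0211)⁴/32 = 1.946×10^-8 m⁴.
τ_max = T·r/J = 46.98 × 0.0106 / 1.946×10^-8 = 2.547×10^7 Pa.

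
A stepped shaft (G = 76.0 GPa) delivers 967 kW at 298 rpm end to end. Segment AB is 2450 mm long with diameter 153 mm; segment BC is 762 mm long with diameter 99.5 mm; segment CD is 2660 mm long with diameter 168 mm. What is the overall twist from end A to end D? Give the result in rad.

ω = 2π·298/60 = 31.21 rad/s, so T = P/ω = 967×10³ / 31.21 = 30990 N·m.
J_AB = π(0.153)⁴/32 = 5.38×10^-5 m⁴; J_BC = π(0.0995)⁴/32 = 9.62×10^-6 m⁴; J_CD = π(0.168)⁴/32 = 7.82×10^-5 m⁴.
θ = (T/G)·Σ L_i/J_i = (30990/76.0×10⁹)·(2.45/5.38×10^-5 + 0.762/9.62×10^-6 + 2.66/7.82×10^-5) = 0.06472 rad.

0.0647 rad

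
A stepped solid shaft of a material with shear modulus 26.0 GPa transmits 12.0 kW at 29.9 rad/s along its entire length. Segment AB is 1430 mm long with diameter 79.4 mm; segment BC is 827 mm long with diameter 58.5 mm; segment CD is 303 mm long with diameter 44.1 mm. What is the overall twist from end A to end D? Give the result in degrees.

ω = 29.9 rad/s, so T = P/ω = 12.0×10³ / 29.90 = 401.3 N·m.
J_AB = π(0.0794)⁴/32 = 3.90×10^-6 m⁴; J_BC = π(0.0585)⁴/32 = 1.15×10^-6 m⁴; J_CD = π(0.0441)⁴/32 = 3.71×10^-7 m⁴.
θ = (T/G)·Σ L_i/J_i = (401.3/26.0×10⁹)·(1.43/3.90×10^-6 + 0.827/1.15×10^-6 + 0.303/3.71×10^-7) = 0.02936 rad.

1.68°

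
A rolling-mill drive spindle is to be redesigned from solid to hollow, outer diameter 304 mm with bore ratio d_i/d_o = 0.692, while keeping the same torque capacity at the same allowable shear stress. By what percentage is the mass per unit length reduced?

Equal τ_max and T ⇒ the solid shaft needs d_s³ = d_o³(1−k⁴), so d_s = 304·(1−0.692⁴)^(1/3) = 278.7 mm.
Area ratio A_h/A_s = d_o²(1−k²)/d_s² = (1−k²)/(1−k⁴)^(2/3) = 0.6200.
Mass saving = 1 − 0.6200 = 38.0 %.

38.0 %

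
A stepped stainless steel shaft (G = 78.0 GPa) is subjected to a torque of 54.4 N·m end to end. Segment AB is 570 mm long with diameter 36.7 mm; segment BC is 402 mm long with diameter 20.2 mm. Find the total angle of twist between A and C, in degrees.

J_AB = π(0.0367)⁴/32 = 1.78×10^-7 m⁴; J_BC = π(0.0202)⁴/32 = 1.63×10^-8 m⁴.
θ = (T/G)·Σ L_i/J_i = (54.40/78.0×10⁹)·(0.570/1.78×10^-7 + 0.402/1.63×10^-8) = 0.01938 rad.

1.11°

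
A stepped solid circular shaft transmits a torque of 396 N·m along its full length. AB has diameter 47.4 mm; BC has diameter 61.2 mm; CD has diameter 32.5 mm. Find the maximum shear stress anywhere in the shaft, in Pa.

5.88e7 Pa

Under the same torque, τ_max = 16T/(πd³) is largest where d is smallest — segment CD (d = 32.5 mm).
τ_max = 16·396.0/(π·(0.0325)³) = 5.875×10^7 Pa.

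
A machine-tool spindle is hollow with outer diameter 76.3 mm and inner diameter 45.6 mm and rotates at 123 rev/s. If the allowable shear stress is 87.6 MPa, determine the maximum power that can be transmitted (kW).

J = π(d_o⁴ − d_i⁴)/32 = π(0.0763⁴ − 0.0456⁴)/32 = 2.903×10^-6 m⁴.
T_max = τ_allow·J/r = 8.76×10^7 × 2.903×10^-6 / 0.0381 = 6666 N·m.
ω = 2π·123 = 772.8 rad/s, so P_max = T_max·ω = 5.151×10^6 W.

5150 kW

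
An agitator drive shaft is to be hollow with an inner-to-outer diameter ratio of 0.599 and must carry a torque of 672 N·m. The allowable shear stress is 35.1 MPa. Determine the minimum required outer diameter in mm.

For a hollow shaft with d_i/d_o = 0.599: τ_max = 16T/(π d_o³ (1−k⁴)), so d_o = [16T/(π τ_allow (1−k⁴))]^(1/3) = [16·672.0/(π·3.51×10^7·0.8713)]^(1/3) = 0.04819 m.

48.2 mm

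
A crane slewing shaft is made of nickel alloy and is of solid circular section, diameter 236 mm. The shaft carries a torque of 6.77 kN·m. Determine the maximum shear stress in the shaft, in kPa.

J = πd⁴/32 = π(0.236)⁴/32 = 3.045×10^-4 m⁴.
τ_max = T·r/J = 6770 × 0.118 / 3.045×10^-4 = 2.623×10^6 Pa.

2620 kPa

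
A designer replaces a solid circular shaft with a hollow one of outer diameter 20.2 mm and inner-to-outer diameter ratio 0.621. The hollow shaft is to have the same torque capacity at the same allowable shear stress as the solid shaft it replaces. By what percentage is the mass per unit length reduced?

31.6 %

Equal τ_max and T ⇒ the solid shaft needs d_s³ = d_o³(1−k⁴), so d_s = 20.2·(1−0.621⁴)^(1/3) = 19.14 mm.
Area ratio A_h/A_s = d_o²(1−k²)/d_s² = (1−k²)/(1−k⁴)^(2/3) = 0.6840.
Mass saving = 1 − 0.6840 = 31.6 %.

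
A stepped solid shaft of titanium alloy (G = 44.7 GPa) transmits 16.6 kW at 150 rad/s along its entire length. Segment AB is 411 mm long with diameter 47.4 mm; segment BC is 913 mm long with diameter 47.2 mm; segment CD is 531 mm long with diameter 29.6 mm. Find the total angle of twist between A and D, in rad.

ω = 150 rad/s, so T = P/ω = 16.6×10³ / 150.0 = 110.7 N·m.
J_AB = π(0.0474)⁴/32 = 4.96×10^-7 m⁴; J_BC = π(0.0472)⁴/32 = 4.87×10^-7 m⁴; J_CD = π(0.0296)⁴/32 = 7.54×10^-8 m⁴.
θ = (T/G)·Σ L_i/J_i = (110.7/44.7×10⁹)·(0.411/4.96×10^-7 + 0.913/4.87×10^-7 + 0.531/7.54×10^-8) = 0.02414 rad.

0.0241 rad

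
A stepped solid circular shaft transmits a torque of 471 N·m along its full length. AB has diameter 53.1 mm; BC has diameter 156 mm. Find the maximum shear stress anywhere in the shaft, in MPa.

16.0 MPa

Under the same torque, τ_max = 16T/(πd³) is largest where d is smallest — segment AB (d = 53.1 mm).
τ_max = 16·471.0/(π·(0.0531)³) = 1.602×10^7 Pa.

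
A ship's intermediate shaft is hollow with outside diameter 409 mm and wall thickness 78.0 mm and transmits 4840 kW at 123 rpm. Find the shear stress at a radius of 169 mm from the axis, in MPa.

27.1 MPa

ω = 2π·123/60 = 12.88 rad/s, so T = P/ω = 4840×10³ / 12.88 = 375800 N·m.
J = π(d_o⁴ − d_i⁴)/32 = π(0.409⁴ − 0.253⁴)/32 = 2.345×10^-3 m⁴.
Shear stress varies linearly with radius: τ = T·r/J = 375800 × 0.169 / 2.345×10^-3 = 2.708×10^7 Pa.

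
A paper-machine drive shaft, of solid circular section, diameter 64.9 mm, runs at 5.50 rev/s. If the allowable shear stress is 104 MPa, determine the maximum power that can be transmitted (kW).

193 kW

J = πd⁴/32 = π(0.0649)⁴/32 = 1.742×10^-6 m⁴.
T_max = τ_allow·J/r = 1.04×10^8 × 1.742×10^-6 / 0.0324 = 5582 N·m.
ω = 2π·5.50 = 34.56 rad/s, so P_max = T_max·ω = 1.929×10^5 W.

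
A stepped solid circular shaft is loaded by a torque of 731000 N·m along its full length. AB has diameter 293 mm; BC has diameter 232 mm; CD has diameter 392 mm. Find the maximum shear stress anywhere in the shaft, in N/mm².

298 N/mm²

Under the same torque, τ_max = 16T/(πd³) is largest where d is smallest — segment BC (d = 232 mm).
τ_max = 16·731000/(π·(0.232)³) = 2.981×10^8 Pa.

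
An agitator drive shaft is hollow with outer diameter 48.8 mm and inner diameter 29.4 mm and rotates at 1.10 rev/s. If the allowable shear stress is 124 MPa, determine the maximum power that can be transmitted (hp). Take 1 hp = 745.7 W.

J = π(d_o⁴ − d_i⁴)/32 = π(0.0488⁴ − 0.0294⁴)/32 = 4.834×10^-7 m⁴.
T_max = τ_allow·J/r = 1.24×10^8 × 4.834×10^-7 / 0.0244 = 2457 N·m.
ω = 2π·1.10 = 6.912 rad/s, so P_max = T_max·ω = 1.698×10^4 W.

22.8 hp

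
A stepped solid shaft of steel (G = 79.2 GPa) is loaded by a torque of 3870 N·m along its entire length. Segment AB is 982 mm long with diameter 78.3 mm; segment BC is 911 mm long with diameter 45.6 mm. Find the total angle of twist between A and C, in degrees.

J_AB = π(0.0783)⁴/32 = 3.69×10^-6 m⁴; J_BC = π(0.0456)⁴/32 = 4.24×10^-7 m⁴.
θ = (T/G)·Σ L_i/J_i = (3870/79.2×10⁹)·(0.982/3.69×10^-6 + 0.911/4.24×10^-7) = 0.1179 rad.

6.75°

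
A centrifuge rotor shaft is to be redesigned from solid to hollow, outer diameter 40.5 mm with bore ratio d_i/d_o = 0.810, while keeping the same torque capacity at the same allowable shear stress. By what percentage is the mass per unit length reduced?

Equal τ_max and T ⇒ the solid shaft needs d_s³ = d_o³(1−k⁴), so d_s = 40.5·(1−0.810⁴)^(1/3) = 33.57 mm.
Area ratio A_h/A_s = d_o²(1−k²)/d_s² = (1−k²)/(1−k⁴)^(2/3) = 0.5005.
Mass saving = 1 − 0.5005 = 49.9 %.

49.9 %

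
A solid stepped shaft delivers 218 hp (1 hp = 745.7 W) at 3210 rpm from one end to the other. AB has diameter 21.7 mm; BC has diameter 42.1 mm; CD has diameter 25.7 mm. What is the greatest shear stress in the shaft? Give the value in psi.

ω = 2π·3210/60 = 336.2 rad/s, so T = P/ω = 218×745.7 / 336.2 = 483.6 N·m.
Under the same torque, τ_max = 16T/(πd³) is largest where d is smallest — segment AB (d = 21.7 mm).
τ_max = 16·483.6/(π·(0.0217)³) = 2.410×10^8 Pa.

35000 psi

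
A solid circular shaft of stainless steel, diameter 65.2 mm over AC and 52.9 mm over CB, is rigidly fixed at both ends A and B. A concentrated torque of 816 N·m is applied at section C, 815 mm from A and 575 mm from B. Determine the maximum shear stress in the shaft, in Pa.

1.07e7 Pa

Compatibility: T_A·a/J_AC = T_B·b/J_CB with T_A + T_B = T₀.
J_AC = 1.77×10^-6 m⁴, J_CB = 7.69×10^-7 m⁴, so T_A = T₀·(J_AC/a)/((J_AC/a)+(J_CB/b)) = 505.5 N·m, T_B = 310.5 N·m.
τ in each portion: τ_AC = 9.29×10^6 Pa, τ_CB = 1.07×10^7 Pa; maximum is in CB.
τ_max = T_CB·r/J = 310.5·0.0264/7.69×10^-7 = 1.068×10^7 Pa.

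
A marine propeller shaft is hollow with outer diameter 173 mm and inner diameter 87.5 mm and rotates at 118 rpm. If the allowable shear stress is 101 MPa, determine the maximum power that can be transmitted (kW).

J = π(d_o⁴ − d_i⁴)/32 = π(0.173⁴ − 0.0875⁴)/32 = 8.218×10^-5 m⁴.
T_max = τ_allow·J/r = 1.01×10^8 × 8.218×10^-5 / 0.0865 = 95960 N·m.
ω = 2π·118/60 = 12.36 rad/s, so P_max = T_max·ω = 1.186×10^6 W.

1190 kW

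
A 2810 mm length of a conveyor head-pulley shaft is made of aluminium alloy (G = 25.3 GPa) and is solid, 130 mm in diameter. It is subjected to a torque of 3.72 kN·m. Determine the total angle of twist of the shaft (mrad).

J = πd⁴/32 = π(0.130)⁴/32 = 2.804×10^-5 m⁴.
θ = T·L/(G·J) = 3720 × 2.81 / (25.3×10⁹ × 2.804×10^-5) = 0.01474 rad.

14.7 mrad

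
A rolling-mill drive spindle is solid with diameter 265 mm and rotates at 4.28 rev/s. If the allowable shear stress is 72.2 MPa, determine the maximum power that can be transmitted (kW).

7090 kW

J = πd⁴/32 = π(0.265)⁴/32 = 4.842×10^-4 m⁴.
T_max = τ_allow·J/r = 7.22×10^7 × 4.842×10^-4 / 0.133 = 263800 N·m.
ω = 2π·4.28 = 26.89 rad/s, so P_max = T_max·ω = 7.095×10^6 W.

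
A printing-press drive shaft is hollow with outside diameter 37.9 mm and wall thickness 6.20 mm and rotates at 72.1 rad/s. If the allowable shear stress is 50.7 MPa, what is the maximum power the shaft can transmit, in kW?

J = π(d_o⁴ − d_i⁴)/32 = π(0.0379⁴ − 0.0255⁴)/32 = 1.611×10^-7 m⁴.
T_max = τ_allow·J/r = 5.07×10^7 × 1.611×10^-7 / 0.0189 = 430.9 N·m.
ω = 72.1 rad/s, so P_max = T_max·ω = 3.107×10^4 W.

31.1 kW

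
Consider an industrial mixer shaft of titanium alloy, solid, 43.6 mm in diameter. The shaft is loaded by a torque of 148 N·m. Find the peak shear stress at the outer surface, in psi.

1320 psi

J = πd⁴/32 = π(0.0436)⁴/32 = 3.548×10^-7 m⁴.
τ_max = T·r/J = 148.0 × 0.0218 / 3.548×10^-7 = 9.094×10^6 Pa.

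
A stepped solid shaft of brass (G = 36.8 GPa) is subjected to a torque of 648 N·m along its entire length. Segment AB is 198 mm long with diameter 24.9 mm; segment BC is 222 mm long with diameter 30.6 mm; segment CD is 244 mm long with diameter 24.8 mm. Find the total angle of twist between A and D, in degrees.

J_AB = π(0.0249)⁴/32 = 3.77×10^-8 m⁴; J_BC = π(0.0306)⁴/32 = 8.61×10^-8 m⁴; J_CD = π(0.0248)⁴/32 = 3.71×10^-8 m⁴.
θ = (T/G)·Σ L_i/J_i = (648.0/36.8×10⁹)·(0.198/3.77×10^-8 + 0.222/8.61×10^-8 + 0.244/3.71×10^-8) = 0.2535 rad.

14.5°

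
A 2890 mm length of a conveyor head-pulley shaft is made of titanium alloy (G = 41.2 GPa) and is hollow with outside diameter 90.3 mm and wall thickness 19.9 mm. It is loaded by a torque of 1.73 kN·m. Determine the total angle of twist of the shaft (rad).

J = π(d_o⁴ − d_i⁴)/32 = π(0.0903⁴ − 0.0505⁴)/32 = 5.889×10^-6 m⁴.
θ = T·L/(G·J) = 1730 × 2.89 / (41.2×10⁹ × 5.889×10^-6) = 0.02061 rad.

0.0206 rad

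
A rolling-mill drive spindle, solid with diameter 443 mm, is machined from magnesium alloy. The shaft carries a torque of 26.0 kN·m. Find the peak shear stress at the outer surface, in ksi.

J = πd⁴/32 = π(0.443)⁴/32 = 3.781×10^-3 m⁴.
τ_max = T·r/J = 26000 × 0.222 / 3.781×10^-3 = 1.523×10^6 Pa.

0.221 ksi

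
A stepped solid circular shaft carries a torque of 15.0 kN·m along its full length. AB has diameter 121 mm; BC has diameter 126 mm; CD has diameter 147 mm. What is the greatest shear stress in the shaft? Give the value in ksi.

6.25 ksi

Under the same torque, τ_max = 16T/(πd³) is largest where d is smallest — segment AB (d = 121 mm).
τ_max = 16·15000/(π·(0.121)³) = 4.312×10^7 Pa.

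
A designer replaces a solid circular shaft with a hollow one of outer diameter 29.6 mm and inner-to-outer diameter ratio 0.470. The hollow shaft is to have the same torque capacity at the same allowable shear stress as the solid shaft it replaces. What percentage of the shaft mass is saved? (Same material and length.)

19.4 %

Equal τ_max and T ⇒ the solid shaft needs d_s³ = d_o³(1−k⁴), so d_s = 29.6·(1−0.470⁴)^(1/3) = 29.11 mm.
Area ratio A_h/A_s = d_o²(1−k²)/d_s² = (1−k²)/(1−k⁴)^(2/3) = 0.8055.
Mass saving = 1 − 0.8055 = 19.4 %.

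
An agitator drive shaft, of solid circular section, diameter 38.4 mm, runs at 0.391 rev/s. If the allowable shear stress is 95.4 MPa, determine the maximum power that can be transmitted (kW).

2.61 kW

J = πd⁴/32 = π(0.0384)⁴/32 = 2.135×10^-7 m⁴.
T_max = τ_allow·J/r = 9.54×10^7 × 2.135×10^-7 / 0.0192 = 1061 N·m.
ω = 2π·0.391 = 2.457 rad/s, so P_max = T_max·ω = 2606 W.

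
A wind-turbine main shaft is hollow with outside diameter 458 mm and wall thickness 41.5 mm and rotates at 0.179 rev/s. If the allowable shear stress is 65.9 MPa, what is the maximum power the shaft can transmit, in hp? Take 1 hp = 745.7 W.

J = π(d_o⁴ − d_i⁴)/32 = π(0.458⁴ − 0.375⁴)/32 = 2.378×10^-3 m⁴.
T_max = τ_allow·J/r = 6.59×10^7 × 2.378×10^-3 / 0.229 = 684400 N·m.
ω = 2π·0.179 = 1.125 rad/s, so P_max = T_max·ω = 7.698×10^5 W.

1030 hp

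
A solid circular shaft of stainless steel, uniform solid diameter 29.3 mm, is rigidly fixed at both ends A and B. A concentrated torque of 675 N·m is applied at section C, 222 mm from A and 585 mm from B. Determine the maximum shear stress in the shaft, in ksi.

14.4 ksi

With uniform GJ and both ends fixed, compatibility θ_AC = θ_CB gives T_A·a = T_B·b, together with T_A + T_B = T₀.
T_A = T₀·b/(a+b) = 675.0·585/807.0 = 489.3 N·m; T_B = 185.7 N·m.
τ in each portion: τ_AC = 9.91×10^7 Pa, τ_CB = 3.76×10^7 Pa; maximum is in AC.
τ_max = T_AC·r/J = 489.3·0.0146/7.24×10^-8 = 9.907×10^7 Pa.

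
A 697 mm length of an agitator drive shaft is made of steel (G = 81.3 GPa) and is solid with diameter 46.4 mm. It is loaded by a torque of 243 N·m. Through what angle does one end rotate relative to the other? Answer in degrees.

0.262°

J = πd⁴/32 = π(0.0464)⁴/32 = 4.551×10^-7 m⁴.
θ = T·L/(G·J) = 243.0 × 0.697 / (81.3×10⁹ × 4.551×10^-7) = 4.578×10^-3 rad.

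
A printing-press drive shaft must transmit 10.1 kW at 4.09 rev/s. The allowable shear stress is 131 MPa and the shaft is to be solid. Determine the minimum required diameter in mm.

24.8 mm

ω = 2π·4.09 = 25.70 rad/s, so T = P/ω = 10.1×10³ / 25.70 = 393.0 N·m.
For a solid shaft τ_max = 16T/(πd³), so d = (16T/(π τ_allow))^(1/3) = (16·393.0/(π·1.31×10^8))^(1/3) = 0.02481 m.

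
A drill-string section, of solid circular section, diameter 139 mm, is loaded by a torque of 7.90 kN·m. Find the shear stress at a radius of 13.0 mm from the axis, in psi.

J = πd⁴/32 = π(0.139)⁴/32 = 3.665×10^-5 m⁴.
Shear stress varies linearly with radius: τ = T·r/J = 7900 × 0.0130 / 3.665×10^-5 = 2.802×10^6 Pa.

406 psi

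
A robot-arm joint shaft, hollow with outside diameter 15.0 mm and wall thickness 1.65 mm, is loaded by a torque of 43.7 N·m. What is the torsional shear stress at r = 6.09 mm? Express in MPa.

85.0 MPa

J = π(d_o⁴ − d_i⁴)/32 = π(0.0150⁴ − 0.0117⁴)/32 = 3.130×10^-9 m⁴.
Shear stress varies linearly with radius: τ = T·r/J = 43.70 × 0.00609 / 3.130×10^-9 = 8.502×10^7 Pa.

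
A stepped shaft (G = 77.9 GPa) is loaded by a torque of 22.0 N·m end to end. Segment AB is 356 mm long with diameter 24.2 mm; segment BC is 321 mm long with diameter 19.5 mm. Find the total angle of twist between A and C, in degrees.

J_AB = π(0.0242)⁴/32 = 3.37×10^-8 m⁴; J_BC = π(0.0195)⁴/32 = 1.42×10^-8 m⁴.
θ = (T/G)·Σ L_i/J_i = (22.00/77.9×10⁹)·(0.356/3.37×10^-8 + 0.321/1.42×10^-8) = 9.372×10^-3 rad.

0.537°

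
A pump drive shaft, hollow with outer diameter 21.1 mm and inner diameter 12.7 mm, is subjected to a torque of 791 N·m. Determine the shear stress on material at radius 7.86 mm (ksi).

J = π(d_o⁴ − d_i⁴)/32 = π(0.0211⁴ − 0.0127⁴)/32 = 1.691×10^-8 m⁴.
Shear stress varies linearly with radius: τ = T·r/J = 791.0 × 0.00786 / 1.691×10^-8 = 3.678×10^8 Pa.

53.3 ksi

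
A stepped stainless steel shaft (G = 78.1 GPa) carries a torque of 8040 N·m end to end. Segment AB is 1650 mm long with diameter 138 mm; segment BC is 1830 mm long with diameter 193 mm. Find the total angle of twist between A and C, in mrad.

6.15 mrad

J_AB = π(0.138)⁴/32 = 3.56×10^-5 m⁴; J_BC = π(0.193)⁴/32 = 1.36×10^-4 m⁴.
θ = (T/G)·Σ L_i/J_i = (8040/78.1×10⁹)·(1.65/3.56×10^-5 + 1.83/1.36×10^-4) = 6.154×10^-3 rad.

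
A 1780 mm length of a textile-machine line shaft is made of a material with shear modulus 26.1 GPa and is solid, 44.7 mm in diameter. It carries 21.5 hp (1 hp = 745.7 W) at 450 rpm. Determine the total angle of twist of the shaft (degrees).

ω = 2π·450/60 = 47.12 rad/s, so T = P/ω = 21.5×745.7 / 47.12 = 340.2 N·m.
J = πd⁴/32 = π(0.0447)⁴/32 = 3.919×10^-7 m⁴.
θ = T·L/(G·J) = 340.2 × 1.78 / (26.1×10⁹ × 3.919×10^-7) = 0.05920 rad.

3.39°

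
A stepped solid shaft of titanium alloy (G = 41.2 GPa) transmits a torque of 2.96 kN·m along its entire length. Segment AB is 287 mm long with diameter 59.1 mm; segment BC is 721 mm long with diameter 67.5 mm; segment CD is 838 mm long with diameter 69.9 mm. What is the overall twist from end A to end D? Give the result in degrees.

3.91°

J_AB = π(0.0591)⁴/32 = 1.20×10^-6 m⁴; J_BC = π(0.0675)⁴/32 = 2.04×10^-6 m⁴; J_CD = π(0.0699)⁴/32 = 2.34×10^-6 m⁴.
θ = (T/G)·Σ L_i/J_i = (2960/41.2×10⁹)·(0.287/1.20×10^-6 + 0.721/2.04×10^-6 + 0.838/2.34×10^-6) = 0.06832 rad.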